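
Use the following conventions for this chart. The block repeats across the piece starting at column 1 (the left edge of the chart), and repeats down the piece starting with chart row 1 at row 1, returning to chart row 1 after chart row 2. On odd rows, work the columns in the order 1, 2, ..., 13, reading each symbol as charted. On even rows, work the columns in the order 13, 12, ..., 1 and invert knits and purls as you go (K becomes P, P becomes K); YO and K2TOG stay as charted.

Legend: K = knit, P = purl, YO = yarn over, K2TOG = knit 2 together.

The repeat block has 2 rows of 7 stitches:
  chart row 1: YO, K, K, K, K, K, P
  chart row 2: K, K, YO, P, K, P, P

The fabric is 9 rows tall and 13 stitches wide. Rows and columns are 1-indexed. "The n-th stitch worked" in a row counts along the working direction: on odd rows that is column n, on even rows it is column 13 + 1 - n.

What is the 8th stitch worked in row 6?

== STITCH ==
K

Derivation:
For row 6: chart row = ((6-1) mod 2) + 1 = 2; this is a WS (even) row.
Chart row 2 tiled across columns 1-13: K K YO P K P P K K YO P K P
Wrong side: read the tiled row from column 13 down to 1 and exchange K with P (leave YO, K2TOG).
Row 6 as worked: K P K YO P P K K P K YO P P
The 8th stitch worked is K.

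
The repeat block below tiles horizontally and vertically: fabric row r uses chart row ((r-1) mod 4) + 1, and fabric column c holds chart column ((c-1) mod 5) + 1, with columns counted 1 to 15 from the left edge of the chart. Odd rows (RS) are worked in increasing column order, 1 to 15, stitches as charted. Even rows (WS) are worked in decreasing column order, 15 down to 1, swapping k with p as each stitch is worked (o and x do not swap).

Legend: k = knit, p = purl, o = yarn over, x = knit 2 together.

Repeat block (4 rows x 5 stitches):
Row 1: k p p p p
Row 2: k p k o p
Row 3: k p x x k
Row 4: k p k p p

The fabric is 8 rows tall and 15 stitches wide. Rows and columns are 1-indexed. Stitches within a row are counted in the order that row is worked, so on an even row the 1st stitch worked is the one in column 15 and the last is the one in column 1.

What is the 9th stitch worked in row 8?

Result:
k

Derivation:
For row 8: chart row = ((8-1) mod 4) + 1 = 4; this is a WS (even) row.
Chart row 4 tiled across columns 1-15: k p k p p k p k p p k p k p p
WS: work from column 15 back to column 1 (reverse the tiled row), swapping k<->p (o and x unchanged).
Row 8 as worked: k k p k p k k p k p k k p k p
Stitch 9 in working order -> k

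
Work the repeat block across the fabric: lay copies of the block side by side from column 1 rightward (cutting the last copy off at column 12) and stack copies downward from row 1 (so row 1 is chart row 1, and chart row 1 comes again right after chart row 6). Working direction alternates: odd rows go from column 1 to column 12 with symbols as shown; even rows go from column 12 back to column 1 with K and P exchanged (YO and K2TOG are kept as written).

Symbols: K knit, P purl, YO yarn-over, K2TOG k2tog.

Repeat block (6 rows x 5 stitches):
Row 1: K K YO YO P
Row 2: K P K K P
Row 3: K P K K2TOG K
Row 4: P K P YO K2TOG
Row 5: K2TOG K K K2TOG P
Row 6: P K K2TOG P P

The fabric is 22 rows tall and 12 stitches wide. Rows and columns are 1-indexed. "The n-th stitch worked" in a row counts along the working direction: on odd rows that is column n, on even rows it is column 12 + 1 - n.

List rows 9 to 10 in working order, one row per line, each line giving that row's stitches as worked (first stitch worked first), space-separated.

Rows as worked:
K P K K2TOG K K P K K2TOG K K P
P K K2TOG YO K P K K2TOG YO K P K

Derivation:
Row 9: chart row 3, RS - tile across columns 1-12 and work as-is.
Row 10: chart row 4, WS - tiled (columns 1-12): P K P YO K2TOG P K P YO K2TOG P K; work from column 12 back to 1 with K<->P swapped.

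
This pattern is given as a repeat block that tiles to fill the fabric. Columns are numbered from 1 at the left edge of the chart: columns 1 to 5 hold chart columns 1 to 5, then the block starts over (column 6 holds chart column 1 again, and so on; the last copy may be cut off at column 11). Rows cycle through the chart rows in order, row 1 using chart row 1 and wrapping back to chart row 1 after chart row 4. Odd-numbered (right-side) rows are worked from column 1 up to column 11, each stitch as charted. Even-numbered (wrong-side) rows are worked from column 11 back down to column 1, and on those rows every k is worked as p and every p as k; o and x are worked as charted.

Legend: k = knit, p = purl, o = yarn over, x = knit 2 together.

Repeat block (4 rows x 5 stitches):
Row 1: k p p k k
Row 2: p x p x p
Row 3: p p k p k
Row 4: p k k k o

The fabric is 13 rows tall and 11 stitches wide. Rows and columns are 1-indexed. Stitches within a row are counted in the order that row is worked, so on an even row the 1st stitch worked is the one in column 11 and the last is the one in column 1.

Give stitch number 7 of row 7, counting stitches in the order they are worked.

Row 7 uses chart row ((7-1) mod 4)+1 = 3. Row 7 is odd, so RS.
Chart row 3 tiled across columns 1-11: p p k p k p p k p k p
RS row: no reversal, no swap; stitch n worked = column n.
Stitch 7 in working order -> p

== STITCH ==
p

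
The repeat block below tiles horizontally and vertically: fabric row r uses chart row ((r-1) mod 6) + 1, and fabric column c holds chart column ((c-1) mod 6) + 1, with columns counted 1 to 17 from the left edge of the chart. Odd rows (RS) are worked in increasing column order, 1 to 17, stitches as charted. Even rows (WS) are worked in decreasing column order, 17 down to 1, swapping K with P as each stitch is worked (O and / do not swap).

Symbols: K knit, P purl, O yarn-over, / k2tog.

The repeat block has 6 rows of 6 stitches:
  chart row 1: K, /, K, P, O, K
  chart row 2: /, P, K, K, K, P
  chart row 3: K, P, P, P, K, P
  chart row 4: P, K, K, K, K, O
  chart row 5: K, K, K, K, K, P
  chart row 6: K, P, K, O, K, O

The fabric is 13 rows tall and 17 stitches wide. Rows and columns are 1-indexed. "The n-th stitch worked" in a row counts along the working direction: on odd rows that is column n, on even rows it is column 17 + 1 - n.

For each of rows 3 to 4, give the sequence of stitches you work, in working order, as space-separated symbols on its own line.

Row 3: chart row 3, RS - tile across columns 1-17 and work as-is.
Row 4: chart row 4, WS - tiled (columns 1-17): P K K K K O P K K K K O P K K K K; work from column 17 back to 1 with K<->P swapped.

Rows as worked:
K P P P K P K P P P K P K P P P K
P P P P K O P P P P K O P P P P K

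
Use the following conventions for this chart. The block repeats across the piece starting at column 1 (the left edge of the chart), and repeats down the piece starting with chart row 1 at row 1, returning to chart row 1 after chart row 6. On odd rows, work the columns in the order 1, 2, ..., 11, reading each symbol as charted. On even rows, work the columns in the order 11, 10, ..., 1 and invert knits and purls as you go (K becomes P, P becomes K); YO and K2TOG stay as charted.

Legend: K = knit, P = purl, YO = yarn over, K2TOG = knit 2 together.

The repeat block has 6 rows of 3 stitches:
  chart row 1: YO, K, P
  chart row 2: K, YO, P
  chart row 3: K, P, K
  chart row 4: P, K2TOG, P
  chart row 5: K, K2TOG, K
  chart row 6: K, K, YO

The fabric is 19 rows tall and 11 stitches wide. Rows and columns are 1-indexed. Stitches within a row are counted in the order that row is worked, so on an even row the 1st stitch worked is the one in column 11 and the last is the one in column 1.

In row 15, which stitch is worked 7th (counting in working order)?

Stitch:
K

Derivation:
Row 15 uses chart row ((15-1) mod 6)+1 = 3. Row 15 is odd, so RS.
Chart row 3 tiled across columns 1-11: K P K K P K K P K K P
Right side: take the tiled row as-is (worked left to right from column 1).
The 7th stitch worked is K.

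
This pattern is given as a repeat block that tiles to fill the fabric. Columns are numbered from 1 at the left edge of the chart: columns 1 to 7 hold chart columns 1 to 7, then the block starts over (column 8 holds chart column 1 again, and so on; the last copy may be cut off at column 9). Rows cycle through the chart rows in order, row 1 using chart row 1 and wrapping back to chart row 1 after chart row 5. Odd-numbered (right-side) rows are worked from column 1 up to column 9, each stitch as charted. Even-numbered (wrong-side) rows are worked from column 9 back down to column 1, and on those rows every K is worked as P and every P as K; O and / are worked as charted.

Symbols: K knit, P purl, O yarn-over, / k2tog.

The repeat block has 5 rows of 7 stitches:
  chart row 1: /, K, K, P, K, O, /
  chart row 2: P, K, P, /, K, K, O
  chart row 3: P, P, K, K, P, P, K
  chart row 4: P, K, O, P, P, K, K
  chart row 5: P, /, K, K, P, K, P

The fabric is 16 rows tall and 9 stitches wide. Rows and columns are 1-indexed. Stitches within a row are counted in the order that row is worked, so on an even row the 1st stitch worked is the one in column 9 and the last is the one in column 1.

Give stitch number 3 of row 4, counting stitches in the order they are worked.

Stitch:
P

Derivation:
Row 4: (4-1) mod 5 = 3, so use chart row 4. Even row -> WS.
Chart row 4 tiled across columns 1-9: P K O P P K K P K
Wrong side: read the tiled row from column 9 down to 1 and exchange K with P (leave O, /).
Row 4 as worked: P K P P K K O P K
The 3rd stitch worked is P.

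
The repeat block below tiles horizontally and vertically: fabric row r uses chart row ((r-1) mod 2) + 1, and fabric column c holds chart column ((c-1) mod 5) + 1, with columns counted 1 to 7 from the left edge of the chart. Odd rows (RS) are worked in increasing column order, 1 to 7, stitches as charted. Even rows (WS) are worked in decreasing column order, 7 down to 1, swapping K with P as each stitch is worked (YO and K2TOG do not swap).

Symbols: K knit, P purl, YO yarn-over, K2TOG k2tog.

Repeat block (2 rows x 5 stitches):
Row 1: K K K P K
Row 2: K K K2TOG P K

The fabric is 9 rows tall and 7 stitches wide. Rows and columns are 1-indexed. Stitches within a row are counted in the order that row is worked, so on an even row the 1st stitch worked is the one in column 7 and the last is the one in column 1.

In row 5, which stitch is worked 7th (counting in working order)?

For row 5: chart row = ((5-1) mod 2) + 1 = 1; this is a RS (odd) row.
Chart row 1 tiled across columns 1-7: K K K P K K K
Right side: take the tiled row as-is (worked left to right from column 1).
Stitch 7 in working order -> K

== STITCH ==
K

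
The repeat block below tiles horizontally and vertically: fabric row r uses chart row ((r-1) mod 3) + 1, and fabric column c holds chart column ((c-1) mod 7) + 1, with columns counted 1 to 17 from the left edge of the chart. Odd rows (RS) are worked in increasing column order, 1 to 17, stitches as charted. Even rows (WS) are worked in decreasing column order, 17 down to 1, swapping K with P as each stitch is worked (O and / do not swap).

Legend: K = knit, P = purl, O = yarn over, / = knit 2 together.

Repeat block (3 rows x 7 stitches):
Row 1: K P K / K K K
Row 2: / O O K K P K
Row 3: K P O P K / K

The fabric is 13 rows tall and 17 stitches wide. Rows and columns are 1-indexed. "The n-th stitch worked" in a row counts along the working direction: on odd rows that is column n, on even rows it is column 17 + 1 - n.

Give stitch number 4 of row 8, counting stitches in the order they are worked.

Row 8: (8-1) mod 3 = 1, so use chart row 2. Even row -> WS.
Chart row 2 tiled across columns 1-17: / O O K K P K / O O K K P K / O O
WS row: flip the tiled sequence (start at column 17) and apply K<->P; O and / stay.
Row 8 as worked: O O / P K P P O O / P K P P O O /
Stitch 4 in working order -> P

== STITCH ==
P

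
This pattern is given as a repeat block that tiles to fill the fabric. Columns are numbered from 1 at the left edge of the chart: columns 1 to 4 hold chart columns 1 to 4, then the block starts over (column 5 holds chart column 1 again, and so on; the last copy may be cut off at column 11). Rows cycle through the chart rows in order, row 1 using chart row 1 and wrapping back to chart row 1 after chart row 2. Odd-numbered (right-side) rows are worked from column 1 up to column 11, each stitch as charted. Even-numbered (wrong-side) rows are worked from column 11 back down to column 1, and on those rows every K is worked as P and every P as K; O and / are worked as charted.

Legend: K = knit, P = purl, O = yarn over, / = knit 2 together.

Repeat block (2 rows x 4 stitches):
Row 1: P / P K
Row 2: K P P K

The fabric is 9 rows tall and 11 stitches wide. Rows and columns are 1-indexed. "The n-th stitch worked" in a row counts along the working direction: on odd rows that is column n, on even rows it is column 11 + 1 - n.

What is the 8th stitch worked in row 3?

== STITCH ==
K

Derivation:
For row 3: chart row = ((3-1) mod 2) + 1 = 1; this is a RS (odd) row.
Chart row 1 tiled across columns 1-11: P / P K P / P K P / P
RS row: no reversal, no swap; stitch n worked = column n.
Stitch 8 in working order -> K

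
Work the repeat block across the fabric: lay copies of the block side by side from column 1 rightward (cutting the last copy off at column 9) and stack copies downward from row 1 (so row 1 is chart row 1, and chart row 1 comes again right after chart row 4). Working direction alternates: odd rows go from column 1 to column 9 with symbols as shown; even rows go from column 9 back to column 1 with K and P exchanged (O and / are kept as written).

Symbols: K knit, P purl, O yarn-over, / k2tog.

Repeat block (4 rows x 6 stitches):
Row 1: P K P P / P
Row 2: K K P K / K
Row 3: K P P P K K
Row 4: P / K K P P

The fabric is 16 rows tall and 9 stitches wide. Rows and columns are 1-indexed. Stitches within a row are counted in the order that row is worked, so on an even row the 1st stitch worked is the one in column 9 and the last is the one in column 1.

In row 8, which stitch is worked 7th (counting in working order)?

For row 8: chart row = ((8-1) mod 4) + 1 = 4; this is a WS (even) row.
Chart row 4 tiled across columns 1-9: P / K K P P P / K
WS row: flip the tiled sequence (start at column 9) and apply K<->P; O and / stay.
Row 8 as worked: P / K K K P P / K
The 7th stitch worked is P.

Stitch:
P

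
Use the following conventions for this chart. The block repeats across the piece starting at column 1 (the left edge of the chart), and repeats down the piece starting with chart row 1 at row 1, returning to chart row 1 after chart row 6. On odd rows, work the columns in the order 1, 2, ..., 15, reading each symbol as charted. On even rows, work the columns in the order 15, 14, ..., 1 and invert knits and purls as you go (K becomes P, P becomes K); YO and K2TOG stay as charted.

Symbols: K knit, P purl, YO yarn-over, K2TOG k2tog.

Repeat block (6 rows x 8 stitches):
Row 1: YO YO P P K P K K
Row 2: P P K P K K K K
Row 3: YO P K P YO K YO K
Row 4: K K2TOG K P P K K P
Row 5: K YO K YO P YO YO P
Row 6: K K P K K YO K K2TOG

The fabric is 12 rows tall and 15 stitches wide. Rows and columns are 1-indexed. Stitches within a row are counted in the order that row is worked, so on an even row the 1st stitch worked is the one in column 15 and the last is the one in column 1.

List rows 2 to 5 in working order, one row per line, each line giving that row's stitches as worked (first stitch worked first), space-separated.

Row 2: chart row 2, WS - tiled (columns 1-15): P P K P K K K K P P K P K K K; work from column 15 back to 1 with K<->P swapped.
Row 3: chart row 3, RS - tile across columns 1-15 and work as-is.
Row 4: chart row 4, WS - tiled (columns 1-15): K K2TOG K P P K K P K K2TOG K P P K K; work from column 15 back to 1 with K<->P swapped.
Row 5: chart row 5, RS - tile across columns 1-15 and work as-is.

Rows as worked:
P P P K P K K P P P P K P K K
YO P K P YO K YO K YO P K P YO K YO
P P K K P K2TOG P K P P K K P K2TOG P
K YO K YO P YO YO P K YO K YO P YO YO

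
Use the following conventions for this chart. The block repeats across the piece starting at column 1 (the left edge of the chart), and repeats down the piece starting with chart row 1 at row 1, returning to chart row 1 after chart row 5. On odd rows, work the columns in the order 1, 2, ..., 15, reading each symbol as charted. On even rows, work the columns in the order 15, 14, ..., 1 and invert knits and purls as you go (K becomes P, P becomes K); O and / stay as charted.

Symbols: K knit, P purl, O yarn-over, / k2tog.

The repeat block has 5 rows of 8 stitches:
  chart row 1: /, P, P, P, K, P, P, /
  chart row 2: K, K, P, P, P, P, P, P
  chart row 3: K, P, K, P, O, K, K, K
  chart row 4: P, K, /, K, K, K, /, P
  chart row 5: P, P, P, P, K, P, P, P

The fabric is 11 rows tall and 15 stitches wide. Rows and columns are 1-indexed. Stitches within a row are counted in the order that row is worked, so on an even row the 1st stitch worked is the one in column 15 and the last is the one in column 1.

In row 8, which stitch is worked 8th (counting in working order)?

For row 8: chart row = ((8-1) mod 5) + 1 = 3; this is a WS (even) row.
Chart row 3 tiled across columns 1-15: K P K P O K K K K P K P O K K
WS row: flip the tiled sequence (start at column 15) and apply K<->P; O and / stay.
Row 8 as worked: P P O K P K P P P P O K P K P
Counting 8 along the worked row gives P.

== STITCH ==
P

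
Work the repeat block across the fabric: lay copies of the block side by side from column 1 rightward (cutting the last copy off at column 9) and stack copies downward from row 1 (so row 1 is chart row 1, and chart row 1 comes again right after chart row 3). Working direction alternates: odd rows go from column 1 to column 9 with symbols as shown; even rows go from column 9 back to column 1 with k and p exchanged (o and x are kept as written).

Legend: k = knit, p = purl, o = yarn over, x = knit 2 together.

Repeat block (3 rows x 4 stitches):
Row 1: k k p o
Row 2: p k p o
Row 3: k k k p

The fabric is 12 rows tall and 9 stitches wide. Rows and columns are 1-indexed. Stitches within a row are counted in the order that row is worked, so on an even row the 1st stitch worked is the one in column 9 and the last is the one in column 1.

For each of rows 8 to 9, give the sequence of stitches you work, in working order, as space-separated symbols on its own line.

Result:
k o k p k o k p k
k k k p k k k p k

Derivation:
Row 8: chart row 2, WS - tiled (columns 1-9): p k p o p k p o p; work from column 9 back to 1 with k<->p swapped.
Row 9: chart row 3, RS - tile across columns 1-9 and work as-is.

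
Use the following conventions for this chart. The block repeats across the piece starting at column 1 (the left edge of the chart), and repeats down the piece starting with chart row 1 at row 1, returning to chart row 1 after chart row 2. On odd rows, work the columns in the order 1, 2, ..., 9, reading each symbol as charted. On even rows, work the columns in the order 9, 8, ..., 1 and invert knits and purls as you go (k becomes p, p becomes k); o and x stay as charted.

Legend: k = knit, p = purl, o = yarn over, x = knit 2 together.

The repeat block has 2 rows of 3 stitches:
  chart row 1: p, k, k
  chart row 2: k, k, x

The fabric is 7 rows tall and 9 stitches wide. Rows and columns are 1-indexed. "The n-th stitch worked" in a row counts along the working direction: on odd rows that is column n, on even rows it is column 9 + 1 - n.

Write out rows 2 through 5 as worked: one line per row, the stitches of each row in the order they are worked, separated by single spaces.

== ROWS AS WORKED ==
x p p x p p x p p
p k k p k k p k k
x p p x p p x p p
p k k p k k p k k

Derivation:
Row 2: chart row 2, WS - tiled (columns 1-9): k k x k k x k k x; work from column 9 back to 1 with k<->p swapped.
Row 3: chart row 1, RS - tile across columns 1-9 and work as-is.
Row 4: chart row 2, WS - tiled (columns 1-9): k k x k k x k k x; work from column 9 back to 1 with k<->p swapped.
Row 5: chart row 1, RS - tile across columns 1-9 and work as-is.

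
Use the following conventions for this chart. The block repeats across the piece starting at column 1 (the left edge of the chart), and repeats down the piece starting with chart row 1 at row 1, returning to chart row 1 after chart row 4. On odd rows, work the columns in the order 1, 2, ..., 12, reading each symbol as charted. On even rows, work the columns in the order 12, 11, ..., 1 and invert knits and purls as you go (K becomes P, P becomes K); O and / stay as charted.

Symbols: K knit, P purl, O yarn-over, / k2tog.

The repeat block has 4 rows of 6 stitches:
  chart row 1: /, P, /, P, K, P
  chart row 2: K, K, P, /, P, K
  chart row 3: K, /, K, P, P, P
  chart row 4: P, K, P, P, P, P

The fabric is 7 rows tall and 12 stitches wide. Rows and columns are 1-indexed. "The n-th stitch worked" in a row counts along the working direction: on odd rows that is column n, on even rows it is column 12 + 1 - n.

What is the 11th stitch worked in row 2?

Row 2: (2-1) mod 4 = 1, so use chart row 2. Even row -> WS.
Chart row 2 tiled across columns 1-12: K K P / P K K K P / P K
WS row: flip the tiled sequence (start at column 12) and apply K<->P; O and / stay.
Row 2 as worked: P K / K P P P K / K P P
Counting 11 along the worked row gives P.

Stitch:
P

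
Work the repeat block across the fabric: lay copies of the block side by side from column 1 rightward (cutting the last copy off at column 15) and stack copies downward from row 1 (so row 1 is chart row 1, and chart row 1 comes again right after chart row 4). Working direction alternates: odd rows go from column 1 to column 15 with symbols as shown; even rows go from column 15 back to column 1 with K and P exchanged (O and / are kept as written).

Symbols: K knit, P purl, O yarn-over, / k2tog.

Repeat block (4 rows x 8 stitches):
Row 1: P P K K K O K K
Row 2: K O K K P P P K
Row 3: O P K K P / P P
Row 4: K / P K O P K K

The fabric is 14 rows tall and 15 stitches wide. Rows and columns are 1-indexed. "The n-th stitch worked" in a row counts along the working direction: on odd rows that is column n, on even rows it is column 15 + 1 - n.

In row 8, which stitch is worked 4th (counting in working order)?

Row 8 uses chart row ((8-1) mod 4)+1 = 4. Row 8 is even, so WS.
Chart row 4 tiled across columns 1-15: K / P K O P K K K / P K O P K
WS: work from column 15 back to column 1 (reverse the tiled row), swapping K<->P (O and / unchanged).
Row 8 as worked: P K O P K / P P P K O P K / P
Counting 4 along the worked row gives P.

== STITCH ==
P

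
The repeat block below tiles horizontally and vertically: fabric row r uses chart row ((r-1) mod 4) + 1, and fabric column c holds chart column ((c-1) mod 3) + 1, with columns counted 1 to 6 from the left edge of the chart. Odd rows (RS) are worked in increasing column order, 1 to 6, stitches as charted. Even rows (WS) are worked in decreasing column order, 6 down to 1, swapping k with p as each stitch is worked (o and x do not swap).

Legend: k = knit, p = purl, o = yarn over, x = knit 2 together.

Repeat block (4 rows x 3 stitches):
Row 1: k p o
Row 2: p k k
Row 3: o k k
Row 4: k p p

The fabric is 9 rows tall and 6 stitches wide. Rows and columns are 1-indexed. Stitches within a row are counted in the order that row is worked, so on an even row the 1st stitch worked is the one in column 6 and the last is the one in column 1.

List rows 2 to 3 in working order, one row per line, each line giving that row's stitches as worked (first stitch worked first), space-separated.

Row 2: chart row 2, WS - tiled (columns 1-6): p k k p k k; work from column 6 back to 1 with k<->p swapped.
Row 3: chart row 3, RS - tile across columns 1-6 and work as-is.

== ROWS AS WORKED ==
p p k p p k
o k k o k k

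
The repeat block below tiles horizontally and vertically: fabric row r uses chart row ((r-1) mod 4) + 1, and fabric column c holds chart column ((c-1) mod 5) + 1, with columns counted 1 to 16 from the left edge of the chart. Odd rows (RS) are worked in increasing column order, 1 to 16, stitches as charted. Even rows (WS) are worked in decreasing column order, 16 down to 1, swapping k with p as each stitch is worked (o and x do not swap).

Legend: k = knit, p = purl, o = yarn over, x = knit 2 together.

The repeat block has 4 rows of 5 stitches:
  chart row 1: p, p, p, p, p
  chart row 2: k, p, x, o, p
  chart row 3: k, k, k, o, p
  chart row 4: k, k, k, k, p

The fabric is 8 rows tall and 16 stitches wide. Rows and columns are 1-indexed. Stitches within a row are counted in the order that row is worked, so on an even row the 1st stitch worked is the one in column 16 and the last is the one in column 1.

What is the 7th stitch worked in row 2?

For row 2: chart row = ((2-1) mod 4) + 1 = 2; this is a WS (even) row.
Chart row 2 tiled across columns 1-16: k p x o p k p x o p k p x o p k
WS row: flip the tiled sequence (start at column 16) and apply k<->p; o and x stay.
Row 2 as worked: p k o x k p k o x k p k o x k p
Stitch 7 in working order -> k

Result:
k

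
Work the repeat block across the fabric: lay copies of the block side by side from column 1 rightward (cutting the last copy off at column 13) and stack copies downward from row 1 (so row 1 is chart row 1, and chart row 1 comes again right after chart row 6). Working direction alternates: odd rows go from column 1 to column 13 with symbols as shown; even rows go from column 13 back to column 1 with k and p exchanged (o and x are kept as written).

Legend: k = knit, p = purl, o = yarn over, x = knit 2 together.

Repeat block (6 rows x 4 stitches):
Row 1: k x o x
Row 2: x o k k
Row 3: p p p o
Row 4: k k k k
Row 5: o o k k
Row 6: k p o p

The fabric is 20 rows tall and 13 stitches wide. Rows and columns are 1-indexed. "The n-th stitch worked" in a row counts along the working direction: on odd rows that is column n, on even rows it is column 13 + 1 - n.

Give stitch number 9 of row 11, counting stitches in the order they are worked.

== STITCH ==
o

Derivation:
Row 11: (11-1) mod 6 = 4, so use chart row 5. Odd row -> RS.
Chart row 5 tiled across columns 1-13: o o k k o o k k o o k k o
RS: work column 1 to column 13, symbols as charted — the tiled row is the row as worked.
Stitch 9 in working order -> o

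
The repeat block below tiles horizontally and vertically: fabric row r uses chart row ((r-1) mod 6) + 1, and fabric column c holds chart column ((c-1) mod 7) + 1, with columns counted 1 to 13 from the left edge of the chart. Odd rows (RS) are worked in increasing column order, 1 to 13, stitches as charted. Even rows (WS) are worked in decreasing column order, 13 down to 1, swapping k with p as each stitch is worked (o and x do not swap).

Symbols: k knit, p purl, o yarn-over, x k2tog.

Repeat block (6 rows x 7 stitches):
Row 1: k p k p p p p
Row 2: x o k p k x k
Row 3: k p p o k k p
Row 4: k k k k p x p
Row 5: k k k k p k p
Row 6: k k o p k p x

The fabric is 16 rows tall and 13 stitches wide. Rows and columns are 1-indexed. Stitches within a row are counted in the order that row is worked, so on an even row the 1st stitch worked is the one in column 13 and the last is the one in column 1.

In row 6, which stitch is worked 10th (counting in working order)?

== STITCH ==
k

Derivation:
For row 6: chart row = ((6-1) mod 6) + 1 = 6; this is a WS (even) row.
Chart row 6 tiled across columns 1-13: k k o p k p x k k o p k p
Wrong side: read the tiled row from column 13 down to 1 and exchange k with p (leave o, x).
Row 6 as worked: k p k o p p x k p k o p p
The 10th stitch worked is k.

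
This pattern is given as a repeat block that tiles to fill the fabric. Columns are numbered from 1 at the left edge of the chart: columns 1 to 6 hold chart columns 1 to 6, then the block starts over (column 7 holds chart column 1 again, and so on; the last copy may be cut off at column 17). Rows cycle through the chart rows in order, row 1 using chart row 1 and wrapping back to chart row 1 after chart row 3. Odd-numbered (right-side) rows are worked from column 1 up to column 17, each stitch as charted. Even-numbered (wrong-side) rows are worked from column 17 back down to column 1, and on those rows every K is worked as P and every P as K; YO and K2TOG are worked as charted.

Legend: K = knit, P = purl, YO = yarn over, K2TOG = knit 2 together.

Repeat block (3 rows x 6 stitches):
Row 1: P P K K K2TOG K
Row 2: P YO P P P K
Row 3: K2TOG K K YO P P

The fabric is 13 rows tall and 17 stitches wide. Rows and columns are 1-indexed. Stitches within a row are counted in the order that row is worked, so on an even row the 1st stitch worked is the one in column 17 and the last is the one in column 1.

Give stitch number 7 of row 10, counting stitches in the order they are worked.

For row 10: chart row = ((10-1) mod 3) + 1 = 1; this is a WS (even) row.
Chart row 1 tiled across columns 1-17: P P K K K2TOG K P P K K K2TOG K P P K K K2TOG
WS: work from column 17 back to column 1 (reverse the tiled row), swapping K<->P (YO and K2TOG unchanged).
Row 10 as worked: K2TOG P P K K P K2TOG P P K K P K2TOG P P K K
The 7th stitch worked is K2TOG.

Result:
K2TOG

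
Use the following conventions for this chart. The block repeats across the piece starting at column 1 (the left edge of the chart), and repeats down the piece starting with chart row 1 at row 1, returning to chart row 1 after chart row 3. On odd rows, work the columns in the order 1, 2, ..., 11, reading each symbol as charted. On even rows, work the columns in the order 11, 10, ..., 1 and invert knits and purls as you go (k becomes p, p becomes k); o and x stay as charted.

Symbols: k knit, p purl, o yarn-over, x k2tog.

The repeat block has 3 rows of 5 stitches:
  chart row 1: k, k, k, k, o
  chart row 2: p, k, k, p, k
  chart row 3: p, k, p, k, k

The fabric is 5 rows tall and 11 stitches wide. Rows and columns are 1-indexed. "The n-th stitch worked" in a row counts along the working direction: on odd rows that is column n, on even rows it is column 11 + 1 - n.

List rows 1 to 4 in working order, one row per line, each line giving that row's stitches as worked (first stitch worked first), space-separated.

Result:
k k k k o k k k k o k
k p k p p k p k p p k
p k p k k p k p k k p
p o p p p p o p p p p

Derivation:
Row 1: chart row 1, RS - tile across columns 1-11 and work as-is.
Row 2: chart row 2, WS - tiled (columns 1-11): p k k p k p k k p k p; work from column 11 back to 1 with k<->p swapped.
Row 3: chart row 3, RS - tile across columns 1-11 and work as-is.
Row 4: chart row 1, WS - tiled (columns 1-11): k k k k o k k k k o k; work from column 11 back to 1 with k<->p swapped.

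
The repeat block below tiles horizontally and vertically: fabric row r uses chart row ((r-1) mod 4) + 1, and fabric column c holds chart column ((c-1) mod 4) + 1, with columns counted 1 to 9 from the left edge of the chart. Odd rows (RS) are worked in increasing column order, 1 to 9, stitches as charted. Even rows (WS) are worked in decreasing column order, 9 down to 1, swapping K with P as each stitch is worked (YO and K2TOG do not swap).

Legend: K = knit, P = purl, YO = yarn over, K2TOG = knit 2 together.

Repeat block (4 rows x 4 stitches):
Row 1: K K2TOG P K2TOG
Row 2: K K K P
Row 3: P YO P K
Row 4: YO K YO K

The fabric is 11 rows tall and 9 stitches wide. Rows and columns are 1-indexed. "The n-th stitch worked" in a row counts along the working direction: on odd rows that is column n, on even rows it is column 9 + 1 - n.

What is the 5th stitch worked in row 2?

Result:
P

Derivation:
Row 2 uses chart row ((2-1) mod 4)+1 = 2. Row 2 is even, so WS.
Chart row 2 tiled across columns 1-9: K K K P K K K P K
WS row: flip the tiled sequence (start at column 9) and apply K<->P; YO and K2TOG stay.
Row 2 as worked: P K P P P K P P P
Counting 5 along the worked row gives P.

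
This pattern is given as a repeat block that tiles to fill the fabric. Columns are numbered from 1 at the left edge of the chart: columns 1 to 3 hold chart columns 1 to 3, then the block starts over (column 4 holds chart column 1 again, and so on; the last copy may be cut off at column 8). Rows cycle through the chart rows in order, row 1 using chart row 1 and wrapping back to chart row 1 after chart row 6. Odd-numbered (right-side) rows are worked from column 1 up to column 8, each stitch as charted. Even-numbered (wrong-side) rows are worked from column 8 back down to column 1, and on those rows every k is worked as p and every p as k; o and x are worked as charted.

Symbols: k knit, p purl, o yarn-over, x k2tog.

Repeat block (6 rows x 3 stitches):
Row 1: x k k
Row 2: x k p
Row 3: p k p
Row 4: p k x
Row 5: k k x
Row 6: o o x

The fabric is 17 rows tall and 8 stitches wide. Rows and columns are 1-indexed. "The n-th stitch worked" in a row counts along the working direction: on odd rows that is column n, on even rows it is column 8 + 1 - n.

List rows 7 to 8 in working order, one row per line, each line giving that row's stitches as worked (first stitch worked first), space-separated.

Row 7: chart row 1, RS - tile across columns 1-8 and work as-is.
Row 8: chart row 2, WS - tiled (columns 1-8): x k p x k p x k; work from column 8 back to 1 with k<->p swapped.

== ROWS AS WORKED ==
x k k x k k x k
p x k p x k p x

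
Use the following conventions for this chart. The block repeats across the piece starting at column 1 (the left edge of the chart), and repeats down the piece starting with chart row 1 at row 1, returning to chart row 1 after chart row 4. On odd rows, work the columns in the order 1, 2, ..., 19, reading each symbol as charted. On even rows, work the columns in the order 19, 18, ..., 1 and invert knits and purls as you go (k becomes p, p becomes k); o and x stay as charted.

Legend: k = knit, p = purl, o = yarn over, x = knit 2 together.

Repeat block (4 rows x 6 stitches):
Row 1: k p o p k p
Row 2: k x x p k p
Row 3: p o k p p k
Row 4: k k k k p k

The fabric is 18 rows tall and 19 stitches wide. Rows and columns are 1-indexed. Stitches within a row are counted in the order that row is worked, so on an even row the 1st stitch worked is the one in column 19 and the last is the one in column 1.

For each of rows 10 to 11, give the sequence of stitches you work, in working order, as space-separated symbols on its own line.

Rows as worked:
p k p k x x p k p k x x p k p k x x p
p o k p p k p o k p p k p o k p p k p

Derivation:
Row 10: chart row 2, WS - tiled (columns 1-19): k x x p k p k x x p k p k x x p k p k; work from column 19 back to 1 with k<->p swapped.
Row 11: chart row 3, RS - tile across columns 1-19 and work as-is.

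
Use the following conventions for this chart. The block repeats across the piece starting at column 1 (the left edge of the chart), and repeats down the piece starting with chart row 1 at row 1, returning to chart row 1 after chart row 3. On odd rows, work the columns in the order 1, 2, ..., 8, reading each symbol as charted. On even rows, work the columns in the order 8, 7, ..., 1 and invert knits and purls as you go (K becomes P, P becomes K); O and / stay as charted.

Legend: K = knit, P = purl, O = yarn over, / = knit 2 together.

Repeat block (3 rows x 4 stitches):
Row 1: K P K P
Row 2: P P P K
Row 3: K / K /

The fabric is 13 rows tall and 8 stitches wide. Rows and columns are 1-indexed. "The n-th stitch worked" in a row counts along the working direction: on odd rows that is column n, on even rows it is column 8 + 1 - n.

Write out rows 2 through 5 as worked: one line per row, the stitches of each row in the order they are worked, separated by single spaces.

Row 2: chart row 2, WS - tiled (columns 1-8): P P P K P P P K; work from column 8 back to 1 with K<->P swapped.
Row 3: chart row 3, RS - tile across columns 1-8 and work as-is.
Row 4: chart row 1, WS - tiled (columns 1-8): K P K P K P K P; work from column 8 back to 1 with K<->P swapped.
Row 5: chart row 2, RS - tile across columns 1-8 and work as-is.

Result:
P K K K P K K K
K / K / K / K /
K P K P K P K P
P P P K P P P K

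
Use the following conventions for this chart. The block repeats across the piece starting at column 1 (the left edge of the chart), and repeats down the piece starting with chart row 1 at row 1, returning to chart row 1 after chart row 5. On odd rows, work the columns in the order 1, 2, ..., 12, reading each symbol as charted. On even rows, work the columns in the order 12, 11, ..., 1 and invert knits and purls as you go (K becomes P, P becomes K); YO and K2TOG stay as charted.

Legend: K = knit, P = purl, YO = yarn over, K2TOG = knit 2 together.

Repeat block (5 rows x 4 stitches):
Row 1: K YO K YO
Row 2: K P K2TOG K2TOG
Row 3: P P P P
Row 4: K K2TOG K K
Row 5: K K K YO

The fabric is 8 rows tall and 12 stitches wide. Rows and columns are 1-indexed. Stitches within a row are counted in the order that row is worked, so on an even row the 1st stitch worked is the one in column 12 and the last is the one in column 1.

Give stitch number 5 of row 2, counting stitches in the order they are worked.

For row 2: chart row = ((2-1) mod 5) + 1 = 2; this is a WS (even) row.
Chart row 2 tiled across columns 1-12: K P K2TOG K2TOG K P K2TOG K2TOG K P K2TOG K2TOG
WS row: flip the tiled sequence (start at column 12) and apply K<->P; YO and K2TOG stay.
Row 2 as worked: K2TOG K2TOG K P K2TOG K2TOG K P K2TOG K2TOG K P
Stitch 5 in working order -> K2TOG

Stitch:
K2TOG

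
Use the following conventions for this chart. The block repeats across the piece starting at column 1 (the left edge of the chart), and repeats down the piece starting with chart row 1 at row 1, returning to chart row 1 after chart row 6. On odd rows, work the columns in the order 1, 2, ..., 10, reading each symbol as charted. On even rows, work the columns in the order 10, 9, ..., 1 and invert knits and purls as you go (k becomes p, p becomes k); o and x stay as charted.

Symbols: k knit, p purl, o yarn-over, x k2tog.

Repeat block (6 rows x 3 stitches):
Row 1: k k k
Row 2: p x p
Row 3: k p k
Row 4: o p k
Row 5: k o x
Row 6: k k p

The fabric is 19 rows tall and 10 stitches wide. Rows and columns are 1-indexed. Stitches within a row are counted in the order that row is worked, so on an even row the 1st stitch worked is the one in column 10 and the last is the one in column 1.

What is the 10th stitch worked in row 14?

== STITCH ==
k

Derivation:
For row 14: chart row = ((14-1) mod 6) + 1 = 2; this is a WS (even) row.
Chart row 2 tiled across columns 1-10: p x p p x p p x p p
WS: work from column 10 back to column 1 (reverse the tiled row), swapping k<->p (o and x unchanged).
Row 14 as worked: k k x k k x k k x k
The 10th stitch worked is k.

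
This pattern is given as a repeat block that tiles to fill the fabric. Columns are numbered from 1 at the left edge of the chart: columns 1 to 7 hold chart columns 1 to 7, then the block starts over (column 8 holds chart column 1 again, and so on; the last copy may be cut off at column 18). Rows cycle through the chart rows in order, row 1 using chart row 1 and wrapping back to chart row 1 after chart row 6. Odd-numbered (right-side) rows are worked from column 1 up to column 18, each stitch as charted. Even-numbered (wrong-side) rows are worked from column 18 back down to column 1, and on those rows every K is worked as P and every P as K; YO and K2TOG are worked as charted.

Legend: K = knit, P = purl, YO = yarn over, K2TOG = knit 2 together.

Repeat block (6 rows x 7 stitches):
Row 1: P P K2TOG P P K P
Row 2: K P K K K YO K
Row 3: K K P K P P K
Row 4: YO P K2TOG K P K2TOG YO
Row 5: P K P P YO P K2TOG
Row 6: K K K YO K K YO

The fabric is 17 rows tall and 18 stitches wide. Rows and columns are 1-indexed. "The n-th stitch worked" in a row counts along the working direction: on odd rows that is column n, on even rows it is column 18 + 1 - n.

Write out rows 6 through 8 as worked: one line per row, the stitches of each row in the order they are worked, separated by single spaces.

Row 6: chart row 6, WS - tiled (columns 1-18): K K K YO K K YO K K K YO K K YO K K K YO; work from column 18 back to 1 with K<->P swapped.
Row 7: chart row 1, RS - tile across columns 1-18 and work as-is.
Row 8: chart row 2, WS - tiled (columns 1-18): K P K K K YO K K P K K K YO K K P K K; work from column 18 back to 1 with K<->P swapped.

Result:
YO P P P YO P P YO P P P YO P P YO P P P
P P K2TOG P P K P P P K2TOG P P K P P P K2TOG P
P P K P P YO P P P K P P YO P P P K P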